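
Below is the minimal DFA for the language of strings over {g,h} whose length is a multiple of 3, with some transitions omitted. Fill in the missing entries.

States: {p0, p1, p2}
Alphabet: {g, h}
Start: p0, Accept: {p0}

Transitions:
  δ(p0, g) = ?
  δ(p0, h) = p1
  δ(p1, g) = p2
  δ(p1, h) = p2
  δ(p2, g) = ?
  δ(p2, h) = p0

From the language and accept set, identify what each state tracks — p0: length ≡ 0 (mod 3); p1: length ≡ 1 (mod 3); p2: length ≡ 2 (mod 3).
Each missing δ(q, a) is the state matching the new tracked value after reading a.
δ(p0, g) = p1; δ(p2, g) = p0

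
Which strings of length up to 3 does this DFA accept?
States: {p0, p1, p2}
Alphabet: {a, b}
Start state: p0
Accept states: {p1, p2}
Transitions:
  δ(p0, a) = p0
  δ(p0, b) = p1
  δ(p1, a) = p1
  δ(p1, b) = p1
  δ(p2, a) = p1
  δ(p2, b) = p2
b, ab, ba, bb, aab, aba, abb, baa, bab, bba, bbb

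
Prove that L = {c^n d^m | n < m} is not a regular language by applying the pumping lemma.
Assume L is regular with pumping length p. Idea: pumping up the c-block makes the c-count reach the d-count.
Choose s = c^p d^(p+1) ∈ L. By the pumping lemma, s = xyz with |xy| ≤ p, |y| > 0, so y = c^k with k ≥ 1. Then xy²z = c^(p+k) d^(p+1). Since p+k ≥ p+1, the number of c's is no longer strictly less than the number of d's, so xy²z ∉ L.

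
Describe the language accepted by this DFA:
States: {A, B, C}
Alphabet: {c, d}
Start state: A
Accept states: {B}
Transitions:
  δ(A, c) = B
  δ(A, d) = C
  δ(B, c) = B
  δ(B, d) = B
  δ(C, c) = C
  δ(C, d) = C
Testing a few strings:
  'cdc' → accept
  'd' → reject
  'dd' → reject
  'c' → accept
State roles: A=no input read; B=started with c; C=started with d (dead)
All strings over {c,d} starting with c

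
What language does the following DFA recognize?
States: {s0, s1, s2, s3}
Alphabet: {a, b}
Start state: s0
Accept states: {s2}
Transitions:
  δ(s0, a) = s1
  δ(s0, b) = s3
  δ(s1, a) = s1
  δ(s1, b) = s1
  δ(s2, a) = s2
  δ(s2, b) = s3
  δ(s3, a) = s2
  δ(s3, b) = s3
Testing a few strings:
  'a' → reject
  'bba' → accept
  'aaab' → reject
  'bbba' → accept
State roles: s0=no input read; s1=started with a (dead); s2=started with b, last symbol a; s3=started with b, last symbol b
All strings over {a,b} that start with b and end with a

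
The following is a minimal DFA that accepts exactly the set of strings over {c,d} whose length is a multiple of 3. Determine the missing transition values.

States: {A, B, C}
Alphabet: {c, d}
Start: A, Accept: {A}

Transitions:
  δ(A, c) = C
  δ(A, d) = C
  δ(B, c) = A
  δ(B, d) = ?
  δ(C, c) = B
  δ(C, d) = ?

From the language and accept set, identify what each state tracks — A: length ≡ 0 (mod 3); B: length ≡ 2 (mod 3); C: length ≡ 1 (mod 3).
Each missing δ(q, a) is the state matching the new tracked value after reading a.
δ(B, d) = A; δ(C, d) = B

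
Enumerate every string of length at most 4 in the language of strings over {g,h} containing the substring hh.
hh, ghh, hhg, hhh, gghh, ghhg, ghhh, hghh, hhgg, hhgh, hhhg, hhhh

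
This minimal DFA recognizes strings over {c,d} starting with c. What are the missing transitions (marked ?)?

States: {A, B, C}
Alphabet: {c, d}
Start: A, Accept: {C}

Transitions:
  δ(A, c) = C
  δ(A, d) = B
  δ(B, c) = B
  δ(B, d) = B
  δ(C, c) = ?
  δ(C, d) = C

From the language and accept set, identify what each state tracks — A: no input read; B: started with d (dead); C: started with c.
Each missing δ(q, a) is the state matching the new tracked value after reading a.
δ(C, c) = C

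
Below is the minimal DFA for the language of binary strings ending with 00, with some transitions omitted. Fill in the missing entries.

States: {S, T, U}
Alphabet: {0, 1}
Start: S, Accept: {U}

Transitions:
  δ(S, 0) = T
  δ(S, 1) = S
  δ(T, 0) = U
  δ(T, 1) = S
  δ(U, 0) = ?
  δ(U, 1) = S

From the language and accept set, identify what each state tracks — S: last symbol not 0; T: one trailing 0; U: two trailing 0's.
Each missing δ(q, a) is the state matching the new tracked value after reading a.
δ(U, 0) = U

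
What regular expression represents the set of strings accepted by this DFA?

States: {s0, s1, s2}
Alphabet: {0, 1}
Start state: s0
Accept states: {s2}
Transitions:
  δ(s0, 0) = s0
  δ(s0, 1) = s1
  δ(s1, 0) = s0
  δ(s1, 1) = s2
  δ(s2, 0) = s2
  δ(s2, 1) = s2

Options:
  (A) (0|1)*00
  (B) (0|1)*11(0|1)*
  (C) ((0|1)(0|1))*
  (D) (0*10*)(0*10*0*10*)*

Check each option against the DFA on short strings; one disagreement eliminates an option:
  (A) (0|1)*00: on '00' the DFA goes s0 → s0 → s0 and rejects (s0 ∉ Accept), but the regex matches it → eliminate
  (B) (0|1)*11(0|1)*: agrees with the DFA on every string of length ≤ 6
  (C) ((0|1)(0|1))*: on ε the DFA stays in s0 and rejects (s0 ∉ Accept), but the regex matches it → eliminate
  (D) (0*10*)(0*10*0*10*)*: on '1' the DFA goes s0 → s1 and rejects (s1 ∉ Accept), but the regex matches it → eliminate
Only (B) is consistent with the DFA.
(B) (0|1)*11(0|1)*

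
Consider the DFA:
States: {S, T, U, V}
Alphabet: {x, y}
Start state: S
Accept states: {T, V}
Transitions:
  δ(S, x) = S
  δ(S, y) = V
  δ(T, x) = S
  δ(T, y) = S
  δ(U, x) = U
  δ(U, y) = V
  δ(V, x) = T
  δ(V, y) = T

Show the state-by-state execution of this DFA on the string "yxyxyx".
read 'y': S → V
  read 'x': V → T
  read 'y': T → S
  read 'x': S → S
  read 'y': S → V
  read 'x': V → T
S -> V -> T -> S -> S -> V -> T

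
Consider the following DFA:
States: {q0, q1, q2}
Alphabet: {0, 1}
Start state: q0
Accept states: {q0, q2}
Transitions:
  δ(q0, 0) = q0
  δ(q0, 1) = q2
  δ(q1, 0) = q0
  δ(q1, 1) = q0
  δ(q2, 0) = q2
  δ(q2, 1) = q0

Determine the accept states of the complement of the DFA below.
Complement accept states = All states \ Original accept states
= {q0, q1, q2} \ {q0, q2}
{q1}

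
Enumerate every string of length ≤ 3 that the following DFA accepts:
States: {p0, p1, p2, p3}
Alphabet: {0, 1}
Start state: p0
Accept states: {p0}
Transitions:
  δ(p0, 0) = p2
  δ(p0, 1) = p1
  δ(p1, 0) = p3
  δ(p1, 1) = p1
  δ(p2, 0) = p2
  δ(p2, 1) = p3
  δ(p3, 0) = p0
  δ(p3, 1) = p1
ε, 010, 100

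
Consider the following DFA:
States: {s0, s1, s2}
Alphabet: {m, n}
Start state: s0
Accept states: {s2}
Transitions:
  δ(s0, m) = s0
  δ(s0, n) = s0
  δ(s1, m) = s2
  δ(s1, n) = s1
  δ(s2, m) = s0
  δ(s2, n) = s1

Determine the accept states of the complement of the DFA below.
Complement accept states = All states \ Original accept states
= {s0, s1, s2} \ {s2}
{s0, s1}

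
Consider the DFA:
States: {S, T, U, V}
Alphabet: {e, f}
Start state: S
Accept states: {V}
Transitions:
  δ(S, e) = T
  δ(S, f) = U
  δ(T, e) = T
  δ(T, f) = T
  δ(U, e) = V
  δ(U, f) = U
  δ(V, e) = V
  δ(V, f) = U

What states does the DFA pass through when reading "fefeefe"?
read 'f': S → U
  read 'e': U → V
  read 'f': V → U
  read 'e': U → V
  read 'e': V → V
  read 'f': V → U
  read 'e': U → V
S -> U -> V -> U -> V -> V -> U -> V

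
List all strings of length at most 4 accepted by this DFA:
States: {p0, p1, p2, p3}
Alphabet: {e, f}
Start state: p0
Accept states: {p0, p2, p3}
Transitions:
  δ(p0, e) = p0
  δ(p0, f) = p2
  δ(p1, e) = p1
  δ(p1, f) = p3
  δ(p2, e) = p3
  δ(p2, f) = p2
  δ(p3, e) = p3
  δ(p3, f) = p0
ε, e, f, ee, ef, fe, ff, eee, eef, efe, eff, fee, fef, ffe, fff, eeee, eeef, eefe, eeff, efee, efef, effe, efff, feee, feef, fefe, feff, ffee, ffef, fffe, ffff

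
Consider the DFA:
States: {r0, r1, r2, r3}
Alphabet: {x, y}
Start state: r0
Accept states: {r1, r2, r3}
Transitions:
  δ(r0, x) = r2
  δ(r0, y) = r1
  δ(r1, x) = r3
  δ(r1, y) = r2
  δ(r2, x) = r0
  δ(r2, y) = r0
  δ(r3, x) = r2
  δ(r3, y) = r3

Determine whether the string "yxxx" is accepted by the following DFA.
Processing string "yxxx":
  r0 --y--> r1
  r1 --x--> r3
  r3 --x--> r2
  r2 --x--> r0
Final state: r0
Accept states: {r1, r2, r3}
No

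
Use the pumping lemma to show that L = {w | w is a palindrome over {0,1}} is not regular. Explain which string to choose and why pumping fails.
Assume L is regular with pumping length p. Idea: pumping the leading 0-block breaks the symmetry.
Choose s = 0^p 1 0^p (a palindrome of length 2p+1 ≥ p). By the pumping lemma, s = xyz with |xy| ≤ p, |y| > 0, so y = 0^k with k > 0 (xy lies entirely in the first 0^p). Then xy²z = 0^(p+k) 1 0^p, which is not a palindrome since p+k ≠ p.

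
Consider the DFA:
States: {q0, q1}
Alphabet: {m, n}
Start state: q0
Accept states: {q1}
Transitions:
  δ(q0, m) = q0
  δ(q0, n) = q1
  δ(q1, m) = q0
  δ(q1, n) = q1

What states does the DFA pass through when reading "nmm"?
read 'n': q0 → q1
  read 'm': q1 → q0
  read 'm': q0 → q0
q0 -> q1 -> q0 -> q0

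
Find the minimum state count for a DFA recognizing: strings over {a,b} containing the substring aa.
By Myhill–Nerode, count the distinguishable equivalence classes: 3 classes — one per longest suffix of the input that is a prefix of 'aa' (lengths 0 through 1), plus an absorbing 'already seen aa' class.
3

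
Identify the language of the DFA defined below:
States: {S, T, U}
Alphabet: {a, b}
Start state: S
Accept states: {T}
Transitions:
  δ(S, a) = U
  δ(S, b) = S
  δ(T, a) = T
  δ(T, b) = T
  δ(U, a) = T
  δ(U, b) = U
Testing a few strings:
  'aaab' → accept
  'aaa' → accept
  'a' → reject
  'abab' → accept
State roles: S=zero a's seen; T=≥ two a's seen; U=one a seen
All strings over {a,b} containing at least two a's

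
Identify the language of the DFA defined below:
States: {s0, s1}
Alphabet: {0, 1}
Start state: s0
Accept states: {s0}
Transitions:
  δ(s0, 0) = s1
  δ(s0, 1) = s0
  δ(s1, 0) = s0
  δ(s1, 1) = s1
Testing a few strings:
  '001' → accept
  '100' → accept
  '0' → reject
  '00' → accept
State roles: s0=even number of 0's so far; s1=odd number of 0's so far
All binary strings with an even number of 0's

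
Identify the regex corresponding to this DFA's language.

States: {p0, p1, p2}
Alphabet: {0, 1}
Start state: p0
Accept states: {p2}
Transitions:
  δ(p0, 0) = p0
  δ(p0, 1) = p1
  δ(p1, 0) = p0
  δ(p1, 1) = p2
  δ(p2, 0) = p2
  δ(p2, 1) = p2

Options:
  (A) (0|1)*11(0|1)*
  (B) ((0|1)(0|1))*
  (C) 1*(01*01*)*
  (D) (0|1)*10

Check each option against the DFA on short strings; one disagreement eliminates an option:
  (A) (0|1)*11(0|1)*: agrees with the DFA on every string of length ≤ 6
  (B) ((0|1)(0|1))*: on ε the DFA stays in p0 and rejects (p0 ∉ Accept), but the regex matches it → eliminate
  (C) 1*(01*01*)*: on ε the DFA stays in p0 and rejects (p0 ∉ Accept), but the regex matches it → eliminate
  (D) (0|1)*10: on '10' the DFA goes p0 → p1 → p0 and rejects (p0 ∉ Accept), but the regex matches it → eliminate
Only (A) is consistent with the DFA.
(A) (0|1)*11(0|1)*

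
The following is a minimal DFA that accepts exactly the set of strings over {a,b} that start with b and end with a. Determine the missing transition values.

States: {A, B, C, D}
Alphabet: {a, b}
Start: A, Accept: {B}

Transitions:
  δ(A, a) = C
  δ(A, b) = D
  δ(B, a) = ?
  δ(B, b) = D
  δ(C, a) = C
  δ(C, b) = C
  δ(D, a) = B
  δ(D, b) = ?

From the language and accept set, identify what each state tracks — A: no input read; B: started with b, last symbol a; C: started with a (dead); D: started with b, last symbol b.
Each missing δ(q, a) is the state matching the new tracked value after reading a.
δ(B, a) = B; δ(D, b) = D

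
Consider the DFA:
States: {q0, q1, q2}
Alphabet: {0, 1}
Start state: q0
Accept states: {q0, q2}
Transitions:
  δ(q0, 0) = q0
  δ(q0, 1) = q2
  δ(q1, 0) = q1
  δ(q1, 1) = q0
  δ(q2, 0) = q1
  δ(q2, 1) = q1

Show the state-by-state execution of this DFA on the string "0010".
read '0': q0 → q0
  read '0': q0 → q0
  read '1': q0 → q2
  read '0': q2 → q1
q0 -> q0 -> q0 -> q2 -> q1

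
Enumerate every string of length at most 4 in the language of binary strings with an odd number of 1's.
1, 01, 10, 001, 010, 100, 111, 0001, 0010, 0100, 0111, 1000, 1011, 1101, 1110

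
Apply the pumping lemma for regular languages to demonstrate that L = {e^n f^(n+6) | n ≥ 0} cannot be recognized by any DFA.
Assume L is regular with pumping length p. Idea: pumping the e-block breaks the fixed offset of 6.
Choose s = e^p f^(p+6) ∈ L. By the pumping lemma, s = xyz with |xy| ≤ p, |y| > 0, so y = e^k with k ≥ 1. Then xy²z = e^(p+k) f^(p+6). For this to be in L we would need p+6 = (p+k)+6, i.e. k = 0, contradicting k ≥ 1. So xy²z ∉ L.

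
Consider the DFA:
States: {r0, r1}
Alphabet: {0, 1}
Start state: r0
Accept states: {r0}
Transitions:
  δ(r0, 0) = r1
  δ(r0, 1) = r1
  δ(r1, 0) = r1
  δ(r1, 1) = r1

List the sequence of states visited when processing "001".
read '0': r0 → r1
  read '0': r1 → r1
  read '1': r1 → r1
r0 -> r1 -> r1 -> r1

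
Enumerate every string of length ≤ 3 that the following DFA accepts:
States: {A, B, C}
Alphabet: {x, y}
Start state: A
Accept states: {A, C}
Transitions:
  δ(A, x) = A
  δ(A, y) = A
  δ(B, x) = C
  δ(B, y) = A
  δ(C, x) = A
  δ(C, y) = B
ε, x, y, xx, xy, yx, yy, xxx, xxy, xyx, xyy, yxx, yxy, yyx, yyy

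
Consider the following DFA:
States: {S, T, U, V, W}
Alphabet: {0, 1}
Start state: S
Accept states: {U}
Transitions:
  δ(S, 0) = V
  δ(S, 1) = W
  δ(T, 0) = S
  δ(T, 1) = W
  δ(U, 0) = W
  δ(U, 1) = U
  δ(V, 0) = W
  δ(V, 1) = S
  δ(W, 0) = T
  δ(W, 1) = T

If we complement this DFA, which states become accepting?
Complement accept states = All states \ Original accept states
= {S, T, U, V, W} \ {U}
{S, T, V, W}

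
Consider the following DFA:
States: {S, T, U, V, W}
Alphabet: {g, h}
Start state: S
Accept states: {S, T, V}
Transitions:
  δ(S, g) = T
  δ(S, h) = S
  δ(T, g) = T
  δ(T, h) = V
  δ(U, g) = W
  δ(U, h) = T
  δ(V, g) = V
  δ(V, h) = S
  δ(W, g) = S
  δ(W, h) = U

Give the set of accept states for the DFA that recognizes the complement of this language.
Complement accept states = All states \ Original accept states
= {S, T, U, V, W} \ {S, T, V}
{U, W}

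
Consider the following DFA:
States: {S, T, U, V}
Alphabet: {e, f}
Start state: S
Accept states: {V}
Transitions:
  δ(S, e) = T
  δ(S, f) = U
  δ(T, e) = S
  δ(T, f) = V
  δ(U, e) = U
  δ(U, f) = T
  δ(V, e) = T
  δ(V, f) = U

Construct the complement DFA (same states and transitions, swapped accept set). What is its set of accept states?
Complement accept states = All states \ Original accept states
= {S, T, U, V} \ {V}
{S, T, U}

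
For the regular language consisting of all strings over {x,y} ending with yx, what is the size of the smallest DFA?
By Myhill–Nerode, count the distinguishable equivalence classes: 3 classes — one per longest suffix of the input that is a prefix of 'yx' (lengths 0 through 2); only the length-2 class is accepting.
3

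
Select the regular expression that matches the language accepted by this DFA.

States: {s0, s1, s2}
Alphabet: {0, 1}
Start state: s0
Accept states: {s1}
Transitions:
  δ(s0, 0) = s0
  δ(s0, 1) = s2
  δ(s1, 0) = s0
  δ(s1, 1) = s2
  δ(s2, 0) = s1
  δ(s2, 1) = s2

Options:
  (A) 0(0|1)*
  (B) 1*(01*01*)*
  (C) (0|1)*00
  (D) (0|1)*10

Check each option against the DFA on short strings; one disagreement eliminates an option:
  (A) 0(0|1)*: on '0' the DFA goes s0 → s0 and rejects (s0 ∉ Accept), but the regex matches it → eliminate
  (B) 1*(01*01*)*: on ε the DFA stays in s0 and rejects (s0 ∉ Accept), but the regex matches it → eliminate
  (C) (0|1)*00: on '00' the DFA goes s0 → s0 → s0 and rejects (s0 ∉ Accept), but the regex matches it → eliminate
  (D) (0|1)*10: agrees with the DFA on every string of length ≤ 6
Only (D) is consistent with the DFA.
(D) (0|1)*10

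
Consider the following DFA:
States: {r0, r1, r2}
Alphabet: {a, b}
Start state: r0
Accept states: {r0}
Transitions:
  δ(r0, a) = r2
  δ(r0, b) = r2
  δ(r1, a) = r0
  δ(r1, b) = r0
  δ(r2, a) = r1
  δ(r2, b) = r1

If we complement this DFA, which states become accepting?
Complement accept states = All states \ Original accept states
= {r0, r1, r2} \ {r0}
{r1, r2}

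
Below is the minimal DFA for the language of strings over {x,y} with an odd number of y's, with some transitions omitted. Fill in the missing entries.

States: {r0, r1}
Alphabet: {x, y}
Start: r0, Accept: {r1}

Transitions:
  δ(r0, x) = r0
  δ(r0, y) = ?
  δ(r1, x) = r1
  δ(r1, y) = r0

From the language and accept set, identify what each state tracks — r0: even number of y's so far; r1: odd number of y's so far.
Each missing δ(q, a) is the state matching the new tracked value after reading a.
δ(r0, y) = r1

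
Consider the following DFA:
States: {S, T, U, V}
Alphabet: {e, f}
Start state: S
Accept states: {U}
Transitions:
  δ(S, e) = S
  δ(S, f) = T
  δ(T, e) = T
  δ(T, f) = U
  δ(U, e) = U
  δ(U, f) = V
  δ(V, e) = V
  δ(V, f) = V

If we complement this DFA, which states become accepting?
Complement accept states = All states \ Original accept states
= {S, T, U, V} \ {U}
{S, T, V}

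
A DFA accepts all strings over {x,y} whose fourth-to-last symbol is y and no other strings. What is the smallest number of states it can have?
By Myhill–Nerode, count the distinguishable equivalence classes: 2^4 = 16 classes — the DFA must remember the last 4 symbols read; every pair of distinct length-4 suffixes is distinguishable by some continuation.
16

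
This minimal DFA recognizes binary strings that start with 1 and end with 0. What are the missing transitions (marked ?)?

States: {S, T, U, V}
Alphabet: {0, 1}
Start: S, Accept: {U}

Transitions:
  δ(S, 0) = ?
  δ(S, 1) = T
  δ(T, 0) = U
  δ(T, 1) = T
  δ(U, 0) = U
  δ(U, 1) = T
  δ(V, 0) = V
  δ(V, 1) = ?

From the language and accept set, identify what each state tracks — S: no input read; T: started with 1, last symbol 1; U: started with 1, last symbol 0; V: started with 0 (dead).
Each missing δ(q, a) is the state matching the new tracked value after reading a.
δ(S, 0) = V; δ(V, 1) = V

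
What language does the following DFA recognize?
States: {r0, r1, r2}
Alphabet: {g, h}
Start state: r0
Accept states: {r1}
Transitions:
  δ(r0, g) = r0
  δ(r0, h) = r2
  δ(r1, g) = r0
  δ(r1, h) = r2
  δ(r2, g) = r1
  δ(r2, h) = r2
Testing a few strings:
  'h' → reject
  'gg' → reject
  'hg' → accept
  'hgh' → reject
State roles: r0=no suffix match; r1=suffix is hg; r2=one trailing h
All strings over {g,h} ending with hg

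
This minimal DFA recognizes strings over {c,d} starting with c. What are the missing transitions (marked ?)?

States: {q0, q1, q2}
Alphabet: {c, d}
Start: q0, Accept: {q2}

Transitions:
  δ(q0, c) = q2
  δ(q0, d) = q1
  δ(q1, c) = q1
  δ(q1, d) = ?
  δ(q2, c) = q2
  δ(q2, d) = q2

From the language and accept set, identify what each state tracks — q0: no input read; q1: started with d (dead); q2: started with c.
Each missing δ(q, a) is the state matching the new tracked value after reading a.
δ(q1, d) = q1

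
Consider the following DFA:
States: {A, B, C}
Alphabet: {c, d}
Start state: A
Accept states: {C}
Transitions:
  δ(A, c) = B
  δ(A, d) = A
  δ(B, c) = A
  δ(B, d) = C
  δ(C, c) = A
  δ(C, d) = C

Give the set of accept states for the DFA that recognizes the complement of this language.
Complement accept states = All states \ Original accept states
= {A, B, C} \ {C}
{A, B}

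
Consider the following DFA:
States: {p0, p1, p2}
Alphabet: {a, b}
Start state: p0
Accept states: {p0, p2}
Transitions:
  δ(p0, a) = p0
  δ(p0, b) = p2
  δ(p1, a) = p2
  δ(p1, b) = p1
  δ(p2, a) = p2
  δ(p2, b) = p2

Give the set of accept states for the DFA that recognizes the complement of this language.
Complement accept states = All states \ Original accept states
= {p0, p1, p2} \ {p0, p2}
{p1}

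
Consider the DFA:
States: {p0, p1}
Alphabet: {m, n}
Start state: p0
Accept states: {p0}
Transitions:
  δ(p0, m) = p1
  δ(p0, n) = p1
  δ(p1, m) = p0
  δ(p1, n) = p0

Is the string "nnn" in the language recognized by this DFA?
Processing string "nnn":
  p0 --n--> p1
  p1 --n--> p0
  p0 --n--> p1
Final state: p1
Accept states: {p0}
No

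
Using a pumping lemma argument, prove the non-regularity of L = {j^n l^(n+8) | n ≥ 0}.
Assume L is regular with pumping length p. Idea: pumping the j-block breaks the fixed offset of 8.
Choose s = j^p l^(p+8) ∈ L. By the pumping lemma, s = xyz with |xy| ≤ p, |y| > 0, so y = j^k with k ≥ 1. Then xy²z = j^(p+k) l^(p+8). For this to be in L we would need p+8 = (p+k)+8, i.e. k = 0, contradicting k ≥ 1. So xy²z ∉ L.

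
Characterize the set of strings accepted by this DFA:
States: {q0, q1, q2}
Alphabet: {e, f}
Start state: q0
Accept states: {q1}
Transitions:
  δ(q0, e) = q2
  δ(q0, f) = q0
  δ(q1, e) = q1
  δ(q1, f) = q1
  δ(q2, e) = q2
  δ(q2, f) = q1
Testing a few strings:
  'ef' → accept
  'eeef' → accept
  'f' → reject
  'e' → reject
State roles: q0=no e seen yet; q1=substring ef seen; q2=seen a e, waiting for f
All strings over {e,f} containing the substring ef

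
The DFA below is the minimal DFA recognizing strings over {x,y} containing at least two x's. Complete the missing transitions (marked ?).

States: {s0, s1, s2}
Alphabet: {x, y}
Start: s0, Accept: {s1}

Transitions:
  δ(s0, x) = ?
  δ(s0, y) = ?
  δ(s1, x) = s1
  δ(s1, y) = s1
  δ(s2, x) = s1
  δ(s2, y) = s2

From the language and accept set, identify what each state tracks — s0: zero x's seen; s1: ≥ two x's seen; s2: one x seen.
Each missing δ(q, a) is the state matching the new tracked value after reading a.
δ(s0, x) = s2; δ(s0, y) = s0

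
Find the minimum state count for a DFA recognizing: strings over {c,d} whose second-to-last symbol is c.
By Myhill–Nerode, count the distinguishable equivalence classes: 2^2 = 4 classes — the DFA must remember the last 2 symbols read; every pair of distinct length-2 suffixes is distinguishable by some continuation.
4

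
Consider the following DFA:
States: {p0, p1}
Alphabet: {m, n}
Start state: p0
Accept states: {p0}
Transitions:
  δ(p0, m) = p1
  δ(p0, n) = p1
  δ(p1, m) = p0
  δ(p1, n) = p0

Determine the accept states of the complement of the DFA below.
Complement accept states = All states \ Original accept states
= {p0, p1} \ {p0}
{p1}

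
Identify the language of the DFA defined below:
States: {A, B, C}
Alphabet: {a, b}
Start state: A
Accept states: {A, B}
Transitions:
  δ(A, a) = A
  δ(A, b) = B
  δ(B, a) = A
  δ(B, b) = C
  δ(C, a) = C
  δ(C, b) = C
Testing a few strings:
  'bb' → reject
  'a' → accept
  'bbb' → reject
  'abbb' → reject
State roles: A=last symbol not b (ok); B=last symbol b (ok); C=saw bb (dead)
All strings over {a,b} with no two consecutive b's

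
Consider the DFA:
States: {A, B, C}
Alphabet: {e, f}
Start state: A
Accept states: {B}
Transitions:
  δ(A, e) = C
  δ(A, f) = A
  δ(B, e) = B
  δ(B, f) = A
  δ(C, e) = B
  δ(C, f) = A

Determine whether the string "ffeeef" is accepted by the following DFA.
Processing string "ffeeef":
  A --f--> A
  A --f--> A
  A --e--> C
  C --e--> B
  B --e--> B
  B --f--> A
Final state: A
Accept states: {B}
No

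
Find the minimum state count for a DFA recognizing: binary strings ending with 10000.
By Myhill–Nerode, count the distinguishable equivalence classes: 6 classes — one per longest suffix of the input that is a prefix of '10000' (lengths 0 through 5); only the length-5 class is accepting.
6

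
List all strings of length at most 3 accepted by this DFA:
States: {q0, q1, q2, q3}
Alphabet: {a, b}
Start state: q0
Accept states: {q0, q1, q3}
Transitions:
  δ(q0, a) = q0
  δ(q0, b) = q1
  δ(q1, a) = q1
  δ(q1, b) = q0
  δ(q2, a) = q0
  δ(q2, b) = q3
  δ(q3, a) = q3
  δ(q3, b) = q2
ε, a, b, aa, ab, ba, bb, aaa, aab, aba, abb, baa, bab, bba, bbb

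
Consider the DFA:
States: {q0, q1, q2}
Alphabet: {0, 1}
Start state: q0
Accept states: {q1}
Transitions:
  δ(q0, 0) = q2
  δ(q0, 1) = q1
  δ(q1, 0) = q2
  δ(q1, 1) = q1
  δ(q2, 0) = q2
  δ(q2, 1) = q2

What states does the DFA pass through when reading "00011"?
read '0': q0 → q2
  read '0': q2 → q2
  read '0': q2 → q2
  read '1': q2 → q2
  read '1': q2 → q2
q0 -> q2 -> q2 -> q2 -> q2 -> q2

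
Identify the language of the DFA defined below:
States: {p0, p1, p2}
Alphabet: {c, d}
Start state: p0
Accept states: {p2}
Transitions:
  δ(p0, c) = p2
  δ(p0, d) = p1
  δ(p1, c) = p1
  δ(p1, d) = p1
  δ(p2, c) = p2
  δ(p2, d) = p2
Testing a few strings:
  'dcc' → reject
  'cd' → accept
  'ddc' → reject
  'ccd' → accept
State roles: p0=no input read; p1=started with d (dead); p2=started with c
All strings over {c,d} starting with c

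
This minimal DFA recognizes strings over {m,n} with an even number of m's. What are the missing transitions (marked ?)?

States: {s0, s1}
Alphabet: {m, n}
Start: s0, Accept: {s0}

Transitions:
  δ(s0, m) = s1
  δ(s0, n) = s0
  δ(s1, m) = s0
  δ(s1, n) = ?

From the language and accept set, identify what each state tracks — s0: even number of m's so far; s1: odd number of m's so far.
Each missing δ(q, a) is the state matching the new tracked value after reading a.
δ(s1, n) = s1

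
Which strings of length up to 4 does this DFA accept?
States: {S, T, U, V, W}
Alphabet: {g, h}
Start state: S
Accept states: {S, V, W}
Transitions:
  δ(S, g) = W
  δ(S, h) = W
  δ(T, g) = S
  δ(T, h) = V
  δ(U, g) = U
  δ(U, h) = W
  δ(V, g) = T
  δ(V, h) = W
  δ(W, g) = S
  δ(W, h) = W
ε, g, h, gg, gh, hg, hh, ggg, ggh, ghg, ghh, hgg, hgh, hhg, hhh, gggg, gggh, gghg, gghh, ghgg, ghgh, ghhg, ghhh, hggg, hggh, hghg, hghh, hhgg, hhgh, hhhg, hhhh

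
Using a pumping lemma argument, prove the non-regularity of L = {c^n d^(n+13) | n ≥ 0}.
Assume L is regular with pumping length p. Idea: pumping the c-block breaks the fixed offset of 13.
Choose s = c^p d^(p+13) ∈ L. By the pumping lemma, s = xyz with |xy| ≤ p, |y| > 0, so y = c^k with k ≥ 1. Then xy²z = c^(p+k) d^(p+13). For this to be in L we would need p+13 = (p+k)+13, i.e. k = 0, contradicting k ≥ 1. So xy²z ∉ L.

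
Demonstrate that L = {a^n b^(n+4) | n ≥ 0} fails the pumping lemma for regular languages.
Assume L is regular with pumping length p. Idea: pumping the a-block breaks the fixed offset of 4.
Choose s = a^p b^(p+4) ∈ L. By the pumping lemma, s = xyz with |xy| ≤ p, |y| > 0, so y = a^k with k ≥ 1. Then xy²z = a^(p+k) b^(p+4). For this to be in L we would need p+4 = (p+k)+4, i.e. k = 0, contradicting k ≥ 1. So xy²z ∉ L.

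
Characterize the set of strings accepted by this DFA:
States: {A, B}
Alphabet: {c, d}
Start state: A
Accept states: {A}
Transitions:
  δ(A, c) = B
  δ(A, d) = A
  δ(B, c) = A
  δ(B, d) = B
Testing a few strings:
  'dc' → reject
  'cc' → accept
  'dd' → accept
  'd' → accept
State roles: A=even number of c's so far; B=odd number of c's so far
All strings over {c,d} with an even number of c's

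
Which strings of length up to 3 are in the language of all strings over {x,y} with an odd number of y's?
y, xy, yx, xxy, xyx, yxx, yyy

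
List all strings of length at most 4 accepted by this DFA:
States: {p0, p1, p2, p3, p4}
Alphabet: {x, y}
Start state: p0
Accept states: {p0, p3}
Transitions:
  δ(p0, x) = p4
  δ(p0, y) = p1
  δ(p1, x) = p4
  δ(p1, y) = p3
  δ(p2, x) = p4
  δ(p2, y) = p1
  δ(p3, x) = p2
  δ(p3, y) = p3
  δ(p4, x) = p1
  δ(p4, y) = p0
ε, xy, yy, xxy, yxy, yyy, xxxy, xxyy, xyxy, xyyy, yxxy, yyyy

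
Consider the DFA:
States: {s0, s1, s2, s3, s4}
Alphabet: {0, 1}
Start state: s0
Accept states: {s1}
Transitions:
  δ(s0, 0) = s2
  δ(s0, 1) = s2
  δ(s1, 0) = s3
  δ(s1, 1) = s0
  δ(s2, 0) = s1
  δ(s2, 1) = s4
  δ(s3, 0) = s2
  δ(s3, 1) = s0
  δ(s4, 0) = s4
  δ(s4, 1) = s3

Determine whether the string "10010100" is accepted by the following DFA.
Processing string "10010100":
  s0 --1--> s2
  s2 --0--> s1
  s1 --0--> s3
  s3 --1--> s0
  s0 --0--> s2
  s2 --1--> s4
  s4 --0--> s4
  s4 --0--> s4
Final state: s4
Accept states: {s1}
No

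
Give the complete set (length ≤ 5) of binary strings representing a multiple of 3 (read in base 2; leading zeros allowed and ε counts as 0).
ε, 0, 00, 11, 000, 011, 110, 0000, 0011, 0110, 1001, 1100, 1111, 00000, 00011, 00110, 01001, 01100, 01111, 10010, 10101, 11000, 11011, 11110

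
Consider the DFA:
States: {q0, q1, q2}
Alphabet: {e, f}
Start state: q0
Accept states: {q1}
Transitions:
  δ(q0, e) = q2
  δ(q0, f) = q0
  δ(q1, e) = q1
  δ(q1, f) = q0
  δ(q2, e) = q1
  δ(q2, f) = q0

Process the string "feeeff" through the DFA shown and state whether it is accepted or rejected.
Processing string "feeeff":
  q0 --f--> q0
  q0 --e--> q2
  q2 --e--> q1
  q1 --e--> q1
  q1 --f--> q0
  q0 --f--> q0
Final state: q0
Accept states: {q1}
No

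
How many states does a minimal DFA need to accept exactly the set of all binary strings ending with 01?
By Myhill–Nerode, count the distinguishable equivalence classes: 3 classes — one per longest suffix of the input that is a prefix of '01' (lengths 0 through 2); only the length-2 class is accepting.
3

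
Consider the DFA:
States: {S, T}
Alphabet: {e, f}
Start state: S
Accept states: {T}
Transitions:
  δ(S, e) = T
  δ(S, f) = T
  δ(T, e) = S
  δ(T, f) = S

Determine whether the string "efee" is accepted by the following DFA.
Processing string "efee":
  S --e--> T
  T --f--> S
  S --e--> T
  T --e--> S
Final state: S
Accept states: {T}
No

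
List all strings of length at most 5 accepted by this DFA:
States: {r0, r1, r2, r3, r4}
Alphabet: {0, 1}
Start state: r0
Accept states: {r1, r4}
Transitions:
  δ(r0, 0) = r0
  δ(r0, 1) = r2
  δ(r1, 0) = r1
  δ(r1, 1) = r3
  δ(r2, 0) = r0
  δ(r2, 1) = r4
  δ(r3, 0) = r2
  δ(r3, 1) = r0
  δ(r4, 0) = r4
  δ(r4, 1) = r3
11, 011, 110, 0011, 0110, 1011, 1100, 00011, 00110, 01011, 01100, 10011, 10110, 11000, 11101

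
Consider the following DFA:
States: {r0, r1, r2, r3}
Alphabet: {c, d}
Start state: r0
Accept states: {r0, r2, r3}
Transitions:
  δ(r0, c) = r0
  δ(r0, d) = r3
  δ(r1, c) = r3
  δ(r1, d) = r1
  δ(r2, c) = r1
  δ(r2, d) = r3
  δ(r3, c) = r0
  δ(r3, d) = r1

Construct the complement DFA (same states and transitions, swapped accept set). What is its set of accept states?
Complement accept states = All states \ Original accept states
= {r0, r1, r2, r3} \ {r0, r2, r3}
{r1}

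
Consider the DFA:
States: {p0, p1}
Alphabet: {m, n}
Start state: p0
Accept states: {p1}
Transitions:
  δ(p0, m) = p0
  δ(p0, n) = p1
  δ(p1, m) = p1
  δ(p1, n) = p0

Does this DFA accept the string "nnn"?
Processing string "nnn":
  p0 --n--> p1
  p1 --n--> p0
  p0 --n--> p1
Final state: p1
Accept states: {p1}
Yes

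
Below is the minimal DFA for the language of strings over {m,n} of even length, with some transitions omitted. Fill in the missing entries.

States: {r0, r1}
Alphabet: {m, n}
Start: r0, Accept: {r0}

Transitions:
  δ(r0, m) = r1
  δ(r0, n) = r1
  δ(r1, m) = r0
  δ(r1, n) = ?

From the language and accept set, identify what each state tracks — r0: even length so far; r1: odd length so far.
Each missing δ(q, a) is the state matching the new tracked value after reading a.
δ(r1, n) = r0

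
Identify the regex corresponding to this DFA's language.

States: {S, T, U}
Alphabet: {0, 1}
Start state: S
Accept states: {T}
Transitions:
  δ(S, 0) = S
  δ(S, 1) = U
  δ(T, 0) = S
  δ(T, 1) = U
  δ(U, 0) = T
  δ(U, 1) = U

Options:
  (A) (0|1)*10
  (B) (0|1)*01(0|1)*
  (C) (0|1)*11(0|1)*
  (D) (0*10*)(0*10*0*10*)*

Check each option against the DFA on short strings; one disagreement eliminates an option:
  (A) (0|1)*10: agrees with the DFA on every string of length ≤ 6
  (B) (0|1)*01(0|1)*: on '01' the DFA goes S → S → U and rejects (U ∉ Accept), but the regex matches it → eliminate
  (C) (0|1)*11(0|1)*: on '10' the DFA goes S → U → T and accepts (T ∈ Accept), but the regex does not match it → eliminate
  (D) (0*10*)(0*10*0*10*)*: on '1' the DFA goes S → U and rejects (U ∉ Accept), but the regex matches it → eliminate
Only (A) is consistent with the DFA.
(A) (0|1)*10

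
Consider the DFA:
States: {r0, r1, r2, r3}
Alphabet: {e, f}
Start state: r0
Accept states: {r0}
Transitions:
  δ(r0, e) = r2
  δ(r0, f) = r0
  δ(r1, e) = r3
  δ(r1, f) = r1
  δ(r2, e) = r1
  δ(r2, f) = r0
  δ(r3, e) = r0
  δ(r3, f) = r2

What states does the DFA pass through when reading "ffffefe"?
read 'f': r0 → r0
  read 'f': r0 → r0
  read 'f': r0 → r0
  read 'f': r0 → r0
  read 'e': r0 → r2
  read 'f': r2 → r0
  read 'e': r0 → r2
r0 -> r0 -> r0 -> r0 -> r0 -> r2 -> r0 -> r2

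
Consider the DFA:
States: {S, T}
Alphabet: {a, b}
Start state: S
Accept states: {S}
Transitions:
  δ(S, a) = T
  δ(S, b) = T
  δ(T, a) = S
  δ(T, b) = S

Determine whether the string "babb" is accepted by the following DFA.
Processing string "babb":
  S --b--> T
  T --a--> S
  S --b--> T
  T --b--> S
Final state: S
Accept states: {S}
Yes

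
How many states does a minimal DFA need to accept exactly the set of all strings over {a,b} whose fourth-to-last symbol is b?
By Myhill–Nerode, count the distinguishable equivalence classes: 2^4 = 16 classes — the DFA must remember the last 4 symbols read; every pair of distinct length-4 suffixes is distinguishable by some continuation.
16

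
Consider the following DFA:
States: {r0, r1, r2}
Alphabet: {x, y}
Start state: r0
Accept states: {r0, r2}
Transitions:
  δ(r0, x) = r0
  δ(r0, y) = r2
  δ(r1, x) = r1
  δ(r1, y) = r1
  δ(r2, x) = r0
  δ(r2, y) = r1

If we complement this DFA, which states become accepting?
Complement accept states = All states \ Original accept states
= {r0, r1, r2} \ {r0, r2}
{r1}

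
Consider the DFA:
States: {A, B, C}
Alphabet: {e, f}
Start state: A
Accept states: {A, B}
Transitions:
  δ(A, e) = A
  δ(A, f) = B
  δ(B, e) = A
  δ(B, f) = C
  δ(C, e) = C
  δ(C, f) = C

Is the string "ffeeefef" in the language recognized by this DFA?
Processing string "ffeeefef":
  A --f--> B
  B --f--> C
  C --e--> C
  C --e--> C
  C --e--> C
  C --f--> C
  C --e--> C
  C --f--> C
Final state: C
Accept states: {A, B}
No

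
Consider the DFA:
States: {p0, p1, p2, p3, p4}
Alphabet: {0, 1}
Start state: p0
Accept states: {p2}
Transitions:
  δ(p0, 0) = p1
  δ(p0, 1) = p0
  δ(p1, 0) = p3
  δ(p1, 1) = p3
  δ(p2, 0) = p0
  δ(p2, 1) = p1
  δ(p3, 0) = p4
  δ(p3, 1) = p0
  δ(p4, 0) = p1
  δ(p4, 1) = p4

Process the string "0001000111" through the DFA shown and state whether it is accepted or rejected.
Processing string "0001000111":
  p0 --0--> p1
  p1 --0--> p3
  p3 --0--> p4
  p4 --1--> p4
  p4 --0--> p1
  p1 --0--> p3
  p3 --0--> p4
  p4 --1--> p4
  p4 --1--> p4
  p4 --1--> p4
Final state: p4
Accept states: {p2}
No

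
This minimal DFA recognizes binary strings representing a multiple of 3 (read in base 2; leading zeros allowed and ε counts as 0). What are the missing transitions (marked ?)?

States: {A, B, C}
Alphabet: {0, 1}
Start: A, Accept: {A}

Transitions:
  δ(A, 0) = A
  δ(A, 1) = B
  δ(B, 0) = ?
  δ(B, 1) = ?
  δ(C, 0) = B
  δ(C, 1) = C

From the language and accept set, identify what each state tracks — A: value ≡ 0 (mod 3); B: value ≡ 1 (mod 3); C: value ≡ 2 (mod 3).
Each missing δ(q, a) is the state matching the new tracked value after reading a.
δ(B, 0) = C; δ(B, 1) = A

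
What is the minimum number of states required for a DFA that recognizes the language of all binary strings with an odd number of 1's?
By Myhill–Nerode, count the distinguishable equivalence classes: two classes — parity of the count of 1's.
2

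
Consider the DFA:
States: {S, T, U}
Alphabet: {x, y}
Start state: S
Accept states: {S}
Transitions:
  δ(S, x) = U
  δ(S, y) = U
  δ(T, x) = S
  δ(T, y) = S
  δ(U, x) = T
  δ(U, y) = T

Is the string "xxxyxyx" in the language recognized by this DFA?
Processing string "xxxyxyx":
  S --x--> U
  U --x--> T
  T --x--> S
  S --y--> U
  U --x--> T
  T --y--> S
  S --x--> U
Final state: U
Accept states: {S}
No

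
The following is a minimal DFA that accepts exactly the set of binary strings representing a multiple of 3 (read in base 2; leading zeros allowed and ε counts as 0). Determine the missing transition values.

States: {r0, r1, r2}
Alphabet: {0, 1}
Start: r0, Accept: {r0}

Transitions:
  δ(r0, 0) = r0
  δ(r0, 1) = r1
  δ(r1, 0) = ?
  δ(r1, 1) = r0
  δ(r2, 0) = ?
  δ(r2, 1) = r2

From the language and accept set, identify what each state tracks — r0: value ≡ 0 (mod 3); r1: value ≡ 1 (mod 3); r2: value ≡ 2 (mod 3).
Each missing δ(q, a) is the state matching the new tracked value after reading a.
δ(r1, 0) = r2; δ(r2, 0) = r1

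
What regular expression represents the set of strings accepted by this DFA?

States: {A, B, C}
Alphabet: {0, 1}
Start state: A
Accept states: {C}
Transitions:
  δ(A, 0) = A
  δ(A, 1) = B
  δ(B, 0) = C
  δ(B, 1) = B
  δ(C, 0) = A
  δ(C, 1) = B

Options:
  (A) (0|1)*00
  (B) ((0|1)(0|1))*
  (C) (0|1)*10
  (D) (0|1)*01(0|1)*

Check each option against the DFA on short strings; one disagreement eliminates an option:
  (A) (0|1)*00: on '00' the DFA goes A → A → A and rejects (A ∉ Accept), but the regex matches it → eliminate
  (B) ((0|1)(0|1))*: on ε the DFA stays in A and rejects (A ∉ Accept), but the regex matches it → eliminate
  (C) (0|1)*10: agrees with the DFA on every string of length ≤ 6
  (D) (0|1)*01(0|1)*: on '01' the DFA goes A → A → B and rejects (B ∉ Accept), but the regex matches it → eliminate
Only (C) is consistent with the DFA.
(C) (0|1)*10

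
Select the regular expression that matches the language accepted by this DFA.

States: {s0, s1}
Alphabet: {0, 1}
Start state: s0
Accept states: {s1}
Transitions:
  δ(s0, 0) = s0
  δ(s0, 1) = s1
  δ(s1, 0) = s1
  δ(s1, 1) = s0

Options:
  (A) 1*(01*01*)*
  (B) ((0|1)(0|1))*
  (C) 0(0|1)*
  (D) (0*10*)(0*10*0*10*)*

Check each option against the DFA on short strings; one disagreement eliminates an option:
  (A) 1*(01*01*)*: on ε the DFA stays in s0 and rejects (s0 ∉ Accept), but the regex matches it → eliminate
  (B) ((0|1)(0|1))*: on ε the DFA stays in s0 and rejects (s0 ∉ Accept), but the regex matches it → eliminate
  (C) 0(0|1)*: on '0' the DFA goes s0 → s0 and rejects (s0 ∉ Accept), but the regex matches it → eliminate
  (D) (0*10*)(0*10*0*10*)*: agrees with the DFA on every string of length ≤ 6
Only (D) is consistent with the DFA.
(D) (0*10*)(0*10*0*10*)*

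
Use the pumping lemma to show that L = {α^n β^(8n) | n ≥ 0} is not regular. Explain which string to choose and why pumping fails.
Assume L is regular with pumping length p. Idea: pumping the α-block breaks the 1:8 ratio.
Choose s = α^p β^(8p) (length 9p ≥ p). By the pumping lemma, s = xyz with |xy| ≤ p, |y| > 0, so y = α^k with k ≥ 1. Then xy²z = α^(p+k) β^(8p). For this to be in L we would need 8p = 8(p+k), i.e. 8k = 0, contradicting k ≥ 1. So xy²z ∉ L.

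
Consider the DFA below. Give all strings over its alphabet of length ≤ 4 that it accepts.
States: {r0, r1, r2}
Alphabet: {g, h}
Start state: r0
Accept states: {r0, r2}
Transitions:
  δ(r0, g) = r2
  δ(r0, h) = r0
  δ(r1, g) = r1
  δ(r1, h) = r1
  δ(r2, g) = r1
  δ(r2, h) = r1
ε, g, h, hg, hh, hhg, hhh, hhhg, hhhh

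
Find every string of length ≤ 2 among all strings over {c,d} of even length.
ε, cc, cd, dc, dd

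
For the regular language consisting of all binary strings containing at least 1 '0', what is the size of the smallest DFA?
By Myhill–Nerode, count the distinguishable equivalence classes: 2 classes — having seen 0, or ≥1 copies of '0'; any two classes i < j (j ≤ 1) are distinguished by the string 0^(1−j), which takes class j to 1 copy (accepted) but leaves class i below 1 (rejected).
2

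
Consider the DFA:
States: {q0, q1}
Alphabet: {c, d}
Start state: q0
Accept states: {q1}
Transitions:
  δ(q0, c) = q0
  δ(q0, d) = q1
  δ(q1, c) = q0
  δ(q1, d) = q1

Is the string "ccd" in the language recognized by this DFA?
Processing string "ccd":
  q0 --c--> q0
  q0 --c--> q0
  q0 --d--> q1
Final state: q1
Accept states: {q1}
Yes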